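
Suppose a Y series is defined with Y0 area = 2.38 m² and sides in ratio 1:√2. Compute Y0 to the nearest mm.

Let the short side be w mm. Then w · w√2 = 2.38 m² = 2,380,000 mm².
w² = 2,380,000/√2, so w ≈ 1297.3 mm; long side = w√2 ≈ 1834.6 mm.

1297 × 1835 mm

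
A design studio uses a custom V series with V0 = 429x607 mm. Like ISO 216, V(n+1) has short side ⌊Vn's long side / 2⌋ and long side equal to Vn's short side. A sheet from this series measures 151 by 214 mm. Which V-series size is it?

V3

V0: 429 × 607 mm
V1: 303 × 429 mm
V2: 214 × 303 mm
V3: 151 × 214 mm
V4: 107 × 151 mm
→ matches V3.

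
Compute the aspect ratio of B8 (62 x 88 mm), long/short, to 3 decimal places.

88 / 62 = 1.419
ISO 216 targets √2 ≈ 1.414; the +0.005 deviation is from mm rounding.

1.419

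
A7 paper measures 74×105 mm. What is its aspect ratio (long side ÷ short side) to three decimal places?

1.419

105 / 74 = 1.419
ISO 216 targets √2 ≈ 1.414; the +0.005 deviation is from mm rounding.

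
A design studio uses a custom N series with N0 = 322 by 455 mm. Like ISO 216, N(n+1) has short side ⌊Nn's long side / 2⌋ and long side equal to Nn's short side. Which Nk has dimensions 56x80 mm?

N0: 322 × 455 mm
N1: 227 × 322 mm
N2: 161 × 227 mm
N3: 113 × 161 mm
N4: 80 × 113 mm
N5: 56 × 80 mm
N6: 40 × 56 mm
→ matches N5.

N5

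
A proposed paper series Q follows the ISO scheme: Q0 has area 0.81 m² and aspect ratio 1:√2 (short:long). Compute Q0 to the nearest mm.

757 × 1070 mm

Let the short side be w mm. Then w · w√2 = 0.81 m² = 810,000 mm².
w² = 810,000/√2, so w ≈ 756.8 mm; long side = w√2 ≈ 1070.3 mm.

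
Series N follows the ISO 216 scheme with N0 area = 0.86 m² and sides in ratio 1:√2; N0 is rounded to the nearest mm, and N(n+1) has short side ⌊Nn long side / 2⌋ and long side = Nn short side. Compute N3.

Let N0's short side be w mm. w · w√2 = 0.86 m² = 860,000 mm², so w ≈ 779.8 mm and w√2 ≈ 1102.8 mm → N0 = 780 × 1103 mm.
N1: ⌊1103/2⌋ × 780 = 551 × 780 mm
N2: ⌊780/2⌋ × 551 = 390 × 551 mm
N3: ⌊551/2⌋ × 390 = 275 × 390 mm

275 × 390 mm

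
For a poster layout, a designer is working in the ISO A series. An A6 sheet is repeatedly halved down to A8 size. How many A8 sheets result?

A6 = 105 × 148 mm; A8 = 52 × 74 mm.
Each halving step doubles the count; 2 steps from A6 to A8.
2^2 = 4.

4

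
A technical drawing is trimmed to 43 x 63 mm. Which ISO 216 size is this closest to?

Aspect ratio 63/43 ≈ 1.465 (ISO target is √2 ≈ 1.414).
In the B-series (B0 = 1000 × 1414 mm): B9 = 44 × 62 mm.
Off by 2 mm total — nearest standard size.

B9 (44 × 62 mm)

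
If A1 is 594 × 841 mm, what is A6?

A2: ⌊841/2⌋ × 594 = 420 × 594 mm
A3: ⌊594/2⌋ × 420 = 297 × 420 mm
A4: ⌊420/2⌋ × 297 = 210 × 297 mm
A5: ⌊297/2⌋ × 210 = 148 × 210 mm
A6: ⌊210/2⌋ × 148 = 105 × 148 mm

105 × 148 mm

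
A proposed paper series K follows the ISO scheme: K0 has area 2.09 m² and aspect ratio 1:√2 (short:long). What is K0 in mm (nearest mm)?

1216 × 1719 mm

Let the short side be w mm. Then w · w√2 = 2.09 m² = 2,090,000 mm².
w² = 2,090,000/√2, so w ≈ 1215.7 mm; long side = w√2 ≈ 1719.2 mm.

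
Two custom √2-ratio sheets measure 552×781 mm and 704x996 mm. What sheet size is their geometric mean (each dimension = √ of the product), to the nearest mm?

Short side: √(552 · 704) = √388608 ≈ 623.4 → 623 mm
Long side: √(781 · 996) = √777876 ≈ 882.0 → 882 mm

623 × 882 mm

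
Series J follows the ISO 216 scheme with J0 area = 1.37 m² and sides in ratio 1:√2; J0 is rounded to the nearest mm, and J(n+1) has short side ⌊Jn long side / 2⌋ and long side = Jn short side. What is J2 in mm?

492 × 696 mm

Let J0's short side be w mm. w · w√2 = 1.37 m² = 1,370,000 mm², so w ≈ 984.2 mm and w√2 ≈ 1391.9 mm → J0 = 984 × 1392 mm.
J1: ⌊1392/2⌋ × 984 = 696 × 984 mm
J2: ⌊984/2⌋ × 696 = 492 × 696 mm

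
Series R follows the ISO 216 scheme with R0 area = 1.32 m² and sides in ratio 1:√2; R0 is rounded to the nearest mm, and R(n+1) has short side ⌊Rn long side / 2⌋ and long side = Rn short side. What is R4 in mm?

Let R0's short side be w mm. w · w√2 = 1.32 m² = 1,320,000 mm², so w ≈ 966.1 mm and w√2 ≈ 1366.3 mm → R0 = 966 × 1366 mm.
R1: ⌊1366/2⌋ × 966 = 683 × 966 mm
R2: ⌊966/2⌋ × 683 = 483 × 683 mm
R3: ⌊683/2⌋ × 483 = 341 × 483 mm
R4: ⌊483/2⌋ × 341 = 241 × 341 mm

241 × 341 mm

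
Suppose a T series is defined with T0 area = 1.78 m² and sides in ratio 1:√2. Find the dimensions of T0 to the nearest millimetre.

1122 × 1587 mm

Let the short side be w mm. Then w · w√2 = 1.78 m² = 1,780,000 mm².
w² = 1,780,000/√2, so w ≈ 1121.9 mm; long side = w√2 ≈ 1586.6 mm.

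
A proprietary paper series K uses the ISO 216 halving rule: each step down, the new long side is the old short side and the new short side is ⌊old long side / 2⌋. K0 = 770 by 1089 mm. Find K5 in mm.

K1: ⌊1089/2⌋ × 770 = 544 × 770 mm
K2: ⌊770/2⌋ × 544 = 385 × 544 mm
K3: ⌊544/2⌋ × 385 = 272 × 385 mm
K4: ⌊385/2⌋ × 272 = 192 × 272 mm
K5: ⌊272/2⌋ × 192 = 136 × 192 mm

136 × 192 mm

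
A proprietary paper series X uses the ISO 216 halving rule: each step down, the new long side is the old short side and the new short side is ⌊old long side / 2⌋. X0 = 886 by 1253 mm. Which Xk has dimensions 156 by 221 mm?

X0: 886 × 1253 mm
X1: 626 × 886 mm
X2: 443 × 626 mm
X3: 313 × 443 mm
X4: 221 × 313 mm
X5: 156 × 221 mm
X6: 110 × 156 mm
→ matches X5.

X5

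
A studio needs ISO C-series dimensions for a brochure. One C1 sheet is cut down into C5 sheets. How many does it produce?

C1 = 648 × 917 mm; C5 = 162 × 229 mm.
Each halving step doubles the count; 4 steps from C1 to C5.
2^4 = 16.

16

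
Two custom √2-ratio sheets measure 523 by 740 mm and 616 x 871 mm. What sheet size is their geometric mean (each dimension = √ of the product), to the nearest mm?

Short side: √(523 · 616) = √322168 ≈ 567.6 → 568 mm
Long side: √(740 · 871) = √644540 ≈ 802.8 → 803 mm

568 × 803 mm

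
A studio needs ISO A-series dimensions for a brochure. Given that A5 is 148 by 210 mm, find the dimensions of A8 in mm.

52 × 74 mm

A6: ⌊210/2⌋ × 148 = 105 × 148 mm
A7: ⌊148/2⌋ × 105 = 74 × 105 mm
A8: ⌊105/2⌋ × 74 = 52 × 74 mm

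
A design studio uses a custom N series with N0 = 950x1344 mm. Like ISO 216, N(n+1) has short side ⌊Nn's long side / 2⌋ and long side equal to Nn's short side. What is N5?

N1: ⌊1344/2⌋ × 950 = 672 × 950 mm
N2: ⌊950/2⌋ × 672 = 475 × 672 mm
N3: ⌊672/2⌋ × 475 = 336 × 475 mm
N4: ⌊475/2⌋ × 336 = 237 × 336 mm
N5: ⌊336/2⌋ × 237 = 168 × 237 mm

168 × 237 mm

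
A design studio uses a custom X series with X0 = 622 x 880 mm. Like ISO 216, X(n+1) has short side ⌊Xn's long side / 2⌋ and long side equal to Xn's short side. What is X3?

220 × 311 mm

X1: ⌊880/2⌋ × 622 = 440 × 622 mm
X2: ⌊622/2⌋ × 440 = 311 × 440 mm
X3: ⌊440/2⌋ × 311 = 220 × 311 mm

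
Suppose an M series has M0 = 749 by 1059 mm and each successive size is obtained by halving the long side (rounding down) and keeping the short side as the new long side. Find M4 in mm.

M1: ⌊1059/2⌋ × 749 = 529 × 749 mm
M2: ⌊749/2⌋ × 529 = 374 × 529 mm
M3: ⌊529/2⌋ × 374 = 264 × 374 mm
M4: ⌊374/2⌋ × 264 = 187 × 264 mm

187 × 264 mm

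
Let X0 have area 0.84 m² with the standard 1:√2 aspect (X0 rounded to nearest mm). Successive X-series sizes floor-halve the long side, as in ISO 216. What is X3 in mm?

272 × 385 mm

Let X0's short side be w mm. w · w√2 = 0.84 m² = 840,000 mm², so w ≈ 770.7 mm and w√2 ≈ 1089.9 mm → X0 = 771 × 1090 mm.
X1: ⌊1090/2⌋ × 771 = 545 × 771 mm
X2: ⌊771/2⌋ × 545 = 385 × 545 mm
X3: ⌊545/2⌋ × 385 = 272 × 385 mm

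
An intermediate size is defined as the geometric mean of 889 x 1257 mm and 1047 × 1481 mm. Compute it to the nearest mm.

965 × 1364 mm

Short side: √(889 · 1047) = √930783 ≈ 964.8 → 965 mm
Long side: √(1257 · 1481) = √1861617 ≈ 1364.4 → 1364 mm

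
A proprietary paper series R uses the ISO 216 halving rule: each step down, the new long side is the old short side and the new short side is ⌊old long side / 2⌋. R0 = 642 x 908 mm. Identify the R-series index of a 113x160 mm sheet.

R5

R0: 642 × 908 mm
R1: 454 × 642 mm
R2: 321 × 454 mm
R3: 227 × 321 mm
R4: 160 × 227 mm
R5: 113 × 160 mm
R6: 80 × 113 mm
→ matches R5.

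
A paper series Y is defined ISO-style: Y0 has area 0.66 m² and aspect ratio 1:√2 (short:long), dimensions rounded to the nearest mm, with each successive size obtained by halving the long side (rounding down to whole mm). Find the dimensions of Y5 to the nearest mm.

Let Y0's short side be w mm. w · w√2 = 0.66 m² = 660,000 mm², so w ≈ 683.1 mm and w√2 ≈ 966.1 mm → Y0 = 683 × 966 mm.
Y1: ⌊966/2⌋ × 683 = 483 × 683 mm
Y2: ⌊683/2⌋ × 483 = 341 × 483 mm
Y3: ⌊483/2⌋ × 341 = 241 × 341 mm
Y4: ⌊341/2⌋ × 241 = 170 × 241 mm
Y5: ⌊241/2⌋ × 170 = 120 × 170 mm

120 × 170 mm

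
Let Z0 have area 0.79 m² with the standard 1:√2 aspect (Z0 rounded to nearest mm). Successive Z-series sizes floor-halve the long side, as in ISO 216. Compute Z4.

Let Z0's short side be w mm. w · w√2 = 0.79 m² = 790,000 mm², so w ≈ 747.4 mm and w√2 ≈ 1057.0 mm → Z0 = 747 × 1057 mm.
Z1: ⌊1057/2⌋ × 747 = 528 × 747 mm
Z2: ⌊747/2⌋ × 528 = 373 × 528 mm
Z3: ⌊528/2⌋ × 373 = 264 × 373 mm
Z4: ⌊373/2⌋ × 264 = 186 × 264 mm

186 × 264 mm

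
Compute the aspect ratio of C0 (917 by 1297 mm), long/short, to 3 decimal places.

1297 / 917 = 1.414
Matches √2 ≈ 1.414 — the ISO 216 defining ratio.

1.414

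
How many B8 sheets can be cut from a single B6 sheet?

4

Each ISO step halves the sheet: 1 × B6 → 2 × B7 → 4 × B8
From B6 to B8 is 2 halving steps: 2^2 = 4.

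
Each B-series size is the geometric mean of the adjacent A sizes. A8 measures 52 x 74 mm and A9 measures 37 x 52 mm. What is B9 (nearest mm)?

Short side: √(52 · 37) = √1924 ≈ 43.9 → 44 mm
Long side: √(74 · 52) = √3848 ≈ 62.0 → 62 mm

44 × 62 mm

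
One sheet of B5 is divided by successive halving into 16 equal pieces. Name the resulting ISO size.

16 = 2^4, so 4 halving steps.
B5 → B6 → … → B9 after 4 steps.

B9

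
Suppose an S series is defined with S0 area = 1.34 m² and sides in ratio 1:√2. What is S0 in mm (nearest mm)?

973 × 1377 mm

Let the short side be w mm. Then w · w√2 = 1.34 m² = 1,340,000 mm².
w² = 1,340,000/√2, so w ≈ 973.4 mm; long side = w√2 ≈ 1376.6 mm.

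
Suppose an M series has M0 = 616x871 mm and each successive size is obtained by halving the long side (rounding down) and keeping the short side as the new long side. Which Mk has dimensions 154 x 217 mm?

M4

M0: 616 × 871 mm
M1: 435 × 616 mm
M2: 308 × 435 mm
M3: 217 × 308 mm
M4: 154 × 217 mm
M5: 108 × 154 mm
→ matches M4.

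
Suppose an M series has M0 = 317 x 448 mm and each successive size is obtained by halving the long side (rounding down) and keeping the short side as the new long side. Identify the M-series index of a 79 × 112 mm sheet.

M4

M0: 317 × 448 mm
M1: 224 × 317 mm
M2: 158 × 224 mm
M3: 112 × 158 mm
M4: 79 × 112 mm
M5: 56 × 79 mm
→ matches M4.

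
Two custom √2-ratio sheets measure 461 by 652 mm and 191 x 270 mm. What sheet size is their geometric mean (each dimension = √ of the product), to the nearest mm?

297 × 420 mm

Short side: √(461 · 191) = √88051 ≈ 296.7 → 297 mm
Long side: √(652 · 270) = √176040 ≈ 419.6 → 420 mm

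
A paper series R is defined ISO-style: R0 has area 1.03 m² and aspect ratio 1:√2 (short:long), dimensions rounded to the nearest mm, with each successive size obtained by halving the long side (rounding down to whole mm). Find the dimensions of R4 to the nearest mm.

213 × 301 mm

Let R0's short side be w mm. w · w√2 = 1.03 m² = 1,030,000 mm², so w ≈ 853.4 mm and w√2 ≈ 1206.9 mm → R0 = 853 × 1207 mm.
R1: ⌊1207/2⌋ × 853 = 603 × 853 mm
R2: ⌊853/2⌋ × 603 = 426 × 603 mm
R3: ⌊603/2⌋ × 426 = 301 × 426 mm
R4: ⌊426/2⌋ × 301 = 213 × 301 mm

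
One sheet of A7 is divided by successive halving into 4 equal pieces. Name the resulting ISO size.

A9

4 = 2^2, so 2 halving steps.
A7 → A8 → … → A9 after 2 steps.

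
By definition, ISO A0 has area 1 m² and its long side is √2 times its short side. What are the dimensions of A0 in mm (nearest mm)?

Let the short side be w mm. Then the long side is w√2 and w · w√2 = 10⁶ mm².
w² = 10⁶/√2, so w = 1000 / 2^(1/4) ≈ 840.9 mm; long side = 1000 · 2^(1/4) ≈ 1189.2 mm.

841 × 1189 mm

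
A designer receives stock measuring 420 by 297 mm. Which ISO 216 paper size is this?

Aspect ratio 420/297 ≈ 1.414 — close to the ISO √2 ≈ 1.414.
In the A-series (A0 area = 1 m²): A3 = 297 × 420 mm.

A3 (297 × 420 mm)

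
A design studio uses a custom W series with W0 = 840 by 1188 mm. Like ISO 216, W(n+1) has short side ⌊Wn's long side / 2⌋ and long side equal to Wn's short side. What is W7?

74 × 105 mm

W1 = 594 × 840 mm (from W0 by 1 halving).
W2: ⌊840/2⌋ × 594 = 420 × 594 mm
W3: ⌊594/2⌋ × 420 = 297 × 420 mm
W4: ⌊420/2⌋ × 297 = 210 × 297 mm
W5: ⌊297/2⌋ × 210 = 148 × 210 mm
W6: ⌊210/2⌋ × 148 = 105 × 148 mm
W7: ⌊148/2⌋ × 105 = 74 × 105 mm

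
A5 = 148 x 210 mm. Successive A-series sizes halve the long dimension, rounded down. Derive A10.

A6: ⌊210/2⌋ × 148 = 105 × 148 mm
A7: ⌊148/2⌋ × 105 = 74 × 105 mm
A8: ⌊105/2⌋ × 74 = 52 × 74 mm
A9: ⌊74/2⌋ × 52 = 37 × 52 mm
A10: ⌊52/2⌋ × 37 = 26 × 37 mm

26 × 37 mm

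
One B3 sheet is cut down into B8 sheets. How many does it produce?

32

B3 = 353 × 500 mm; B8 = 62 × 88 mm.
Each halving step doubles the count; 5 steps from B3 to B8.
2^5 = 32.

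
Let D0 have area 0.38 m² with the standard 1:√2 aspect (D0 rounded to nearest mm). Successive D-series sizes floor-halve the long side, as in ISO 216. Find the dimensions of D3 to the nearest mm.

183 × 259 mm

Let D0's short side be w mm. w · w√2 = 0.38 m² = 380,000 mm², so w ≈ 518.4 mm and w√2 ≈ 733.1 mm → D0 = 518 × 733 mm.
D1: ⌊733/2⌋ × 518 = 366 × 518 mm
D2: ⌊518/2⌋ × 366 = 259 × 366 mm
D3: ⌊366/2⌋ × 259 = 183 × 259 mm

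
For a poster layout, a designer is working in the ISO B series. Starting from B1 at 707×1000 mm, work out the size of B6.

125 × 176 mm

B2: ⌊1000/2⌋ × 707 = 500 × 707 mm
B3: ⌊707/2⌋ × 500 = 353 × 500 mm
B4: ⌊500/2⌋ × 353 = 250 × 353 mm
B5: ⌊353/2⌋ × 250 = 176 × 250 mm
B6: ⌊250/2⌋ × 176 = 125 × 176 mm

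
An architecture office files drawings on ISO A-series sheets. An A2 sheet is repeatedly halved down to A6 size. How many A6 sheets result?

16

Each ISO step halves the sheet: 1 × A2 → 2 × A3 → 4 × A4 → 8 × A5 → …
From A2 to A6 is 4 halving steps: 2^4 = 16.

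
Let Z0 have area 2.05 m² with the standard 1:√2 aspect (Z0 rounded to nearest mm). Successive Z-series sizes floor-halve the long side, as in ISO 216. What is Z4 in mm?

Let Z0's short side be w mm. w · w√2 = 2.05 m² = 2,050,000 mm², so w ≈ 1204.0 mm and w√2 ≈ 1702.7 mm → Z0 = 1204 × 1703 mm.
Z1: ⌊1703/2⌋ × 1204 = 851 × 1204 mm
Z2: ⌊1204/2⌋ × 851 = 602 × 851 mm
Z3: ⌊851/2⌋ × 602 = 425 × 602 mm
Z4: ⌊602/2⌋ × 425 = 301 × 425 mm

301 × 425 mm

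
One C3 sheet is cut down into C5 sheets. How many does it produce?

C3 = 324 × 458 mm; C5 = 162 × 229 mm.
Each halving step doubles the count; 2 steps from C3 to C5.
2^2 = 4.

4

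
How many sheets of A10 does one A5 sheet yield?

Each ISO step halves the sheet: 1 × A5 → 2 × A6 → 4 × A7 → 8 × A8 → …
From A5 to A10 is 5 halving steps: 2^5 = 32.

32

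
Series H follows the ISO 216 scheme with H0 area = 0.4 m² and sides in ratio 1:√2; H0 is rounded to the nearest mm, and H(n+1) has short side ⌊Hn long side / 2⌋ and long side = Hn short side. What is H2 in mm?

266 × 376 mm

Let H0's short side be w mm. w · w√2 = 0.4 m² = 400,000 mm², so w ≈ 531.8 mm and w√2 ≈ 752.1 mm → H0 = 532 × 752 mm.
H1: ⌊752/2⌋ × 532 = 376 × 532 mm
H2: ⌊532/2⌋ × 376 = 266 × 376 mm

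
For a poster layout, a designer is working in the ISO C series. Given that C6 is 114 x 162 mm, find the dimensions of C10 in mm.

28 × 40 mm

C7: ⌊162/2⌋ × 114 = 81 × 114 mm
C8: ⌊114/2⌋ × 81 = 57 × 81 mm
C9: ⌊81/2⌋ × 57 = 40 × 57 mm
C10: ⌊57/2⌋ × 40 = 28 × 40 mm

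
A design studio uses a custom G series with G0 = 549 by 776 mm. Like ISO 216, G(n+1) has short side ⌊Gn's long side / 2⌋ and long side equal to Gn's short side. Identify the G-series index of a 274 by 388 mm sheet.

G2

G0: 549 × 776 mm
G1: 388 × 549 mm
G2: 274 × 388 mm
G3: 194 × 274 mm
→ matches G2.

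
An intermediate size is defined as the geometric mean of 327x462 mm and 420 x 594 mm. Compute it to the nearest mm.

Short side: √(327 · 420) = √137340 ≈ 370.6 → 371 mm
Long side: √(462 · 594) = √274428 ≈ 523.9 → 524 mm

371 × 524 mm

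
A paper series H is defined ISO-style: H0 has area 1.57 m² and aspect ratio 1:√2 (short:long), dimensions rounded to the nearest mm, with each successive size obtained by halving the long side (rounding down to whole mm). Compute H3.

372 × 527 mm

Let H0's short side be w mm. w · w√2 = 1.57 m² = 1,570,000 mm², so w ≈ 1053.6 mm and w√2 ≈ 1490.1 mm → H0 = 1054 × 1490 mm.
H1: ⌊1490/2⌋ × 1054 = 745 × 1054 mm
H2: ⌊1054/2⌋ × 745 = 527 × 745 mm
H3: ⌊745/2⌋ × 527 = 372 × 527 mm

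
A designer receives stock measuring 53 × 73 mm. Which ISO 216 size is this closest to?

Aspect ratio 73/53 ≈ 1.377 (ISO target is √2 ≈ 1.414).
In the A-series (A0 area = 1 m²): A8 = 52 × 74 mm.
Off by 2 mm total — nearest standard size.

A8 (52 × 74 mm)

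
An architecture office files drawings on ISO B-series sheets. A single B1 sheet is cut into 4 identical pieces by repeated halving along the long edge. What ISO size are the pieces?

B3

4 = 2^2, so 2 halving steps.
B1 → B2 → … → B3 after 2 steps.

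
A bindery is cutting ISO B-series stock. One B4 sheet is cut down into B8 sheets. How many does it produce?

Each ISO step halves the sheet: 1 × B4 → 2 × B5 → 4 × B6 → 8 × B7 → …
From B4 to B8 is 4 halving steps: 2^4 = 16.

16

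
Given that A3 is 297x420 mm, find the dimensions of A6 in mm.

105 × 148 mm

A4: ⌊420/2⌋ × 297 = 210 × 297 mm
A5: ⌊297/2⌋ × 210 = 148 × 210 mm
A6: ⌊210/2⌋ × 148 = 105 × 148 mm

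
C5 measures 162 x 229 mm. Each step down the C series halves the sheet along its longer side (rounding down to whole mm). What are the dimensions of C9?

C6: ⌊229/2⌋ × 162 = 114 × 162 mm
C7: ⌊162/2⌋ × 114 = 81 × 114 mm
C8: ⌊114/2⌋ × 81 = 57 × 81 mm
C9: ⌊81/2⌋ × 57 = 40 × 57 mm

40 × 57 mm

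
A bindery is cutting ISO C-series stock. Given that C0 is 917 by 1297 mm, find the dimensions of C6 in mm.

114 × 162 mm

C1: ⌊1297/2⌋ × 917 = 648 × 917 mm
C2: ⌊917/2⌋ × 648 = 458 × 648 mm
C3: ⌊648/2⌋ × 458 = 324 × 458 mm
C4: ⌊458/2⌋ × 324 = 229 × 324 mm
C5: ⌊324/2⌋ × 229 = 162 × 229 mm
C6: ⌊229/2⌋ × 162 = 114 × 162 mm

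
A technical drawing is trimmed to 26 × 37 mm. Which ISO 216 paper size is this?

A10 (26 × 37 mm)

Aspect ratio 37/26 ≈ 1.423 — close to the ISO √2 ≈ 1.414.
In the A-series (A0 area = 1 m²): A10 = 26 × 37 mm.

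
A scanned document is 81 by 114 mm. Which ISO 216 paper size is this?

Aspect ratio 114/81 ≈ 1.407 — close to the ISO √2 ≈ 1.414.
In the C-series (envelope sizes, between A and B): C7 = 81 × 114 mm.

C7 (81 × 114 mm)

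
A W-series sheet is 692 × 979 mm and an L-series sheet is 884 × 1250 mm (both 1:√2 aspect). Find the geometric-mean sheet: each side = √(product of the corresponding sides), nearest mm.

Short side: √(692 · 884) = √611728 ≈ 782.1 → 782 mm
Long side: √(979 · 1250) = √1223750 ≈ 1106.2 → 1106 mm

782 × 1106 mm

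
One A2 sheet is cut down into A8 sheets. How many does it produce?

Each ISO step halves the sheet: 1 × A2 → 2 × A3 → 4 × A4 → 8 × A5 → …
From A2 to A8 is 6 halving steps: 2^6 = 64.

64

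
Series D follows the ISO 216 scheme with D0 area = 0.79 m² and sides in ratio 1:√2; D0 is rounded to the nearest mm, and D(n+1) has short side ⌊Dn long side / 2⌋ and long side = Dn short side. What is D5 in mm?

132 × 186 mm

Let D0's short side be w mm. w · w√2 = 0.79 m² = 790,000 mm², so w ≈ 747.4 mm and w√2 ≈ 1057.0 mm → D0 = 747 × 1057 mm.
D1: ⌊1057/2⌋ × 747 = 528 × 747 mm
D2: ⌊747/2⌋ × 528 = 373 × 528 mm
D3: ⌊528/2⌋ × 373 = 264 × 373 mm
D4: ⌊373/2⌋ × 264 = 186 × 264 mm
D5: ⌊264/2⌋ × 186 = 132 × 186 mm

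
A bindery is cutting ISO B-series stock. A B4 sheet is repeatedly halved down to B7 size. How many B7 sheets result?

8

Each ISO step halves the sheet: 1 × B4 → 2 × B5 → 4 × B6 → 8 × B7
From B4 to B7 is 3 halving steps: 2^3 = 8.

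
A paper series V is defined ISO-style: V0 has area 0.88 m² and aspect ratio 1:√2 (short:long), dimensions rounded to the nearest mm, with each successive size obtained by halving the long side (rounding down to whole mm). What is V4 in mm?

197 × 279 mm

Let V0's short side be w mm. w · w√2 = 0.88 m² = 880,000 mm², so w ≈ 788.8 mm and w√2 ≈ 1115.6 mm → V0 = 789 × 1116 mm.
V1: ⌊1116/2⌋ × 789 = 558 × 789 mm
V2: ⌊789/2⌋ × 558 = 394 × 558 mm
V3: ⌊558/2⌋ × 394 = 279 × 394 mm
V4: ⌊394/2⌋ × 279 = 197 × 279 mm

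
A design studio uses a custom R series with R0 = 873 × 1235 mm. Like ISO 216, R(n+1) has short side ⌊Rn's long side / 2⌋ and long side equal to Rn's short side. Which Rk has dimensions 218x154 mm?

R0: 873 × 1235 mm
R1: 617 × 873 mm
R2: 436 × 617 mm
R3: 308 × 436 mm
R4: 218 × 308 mm
R5: 154 × 218 mm
R6: 109 × 154 mm
→ matches R5.

R5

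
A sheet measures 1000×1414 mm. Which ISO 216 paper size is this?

B0 (1000 × 1414 mm)

Aspect ratio 1414/1000 ≈ 1.414 — close to the ISO √2 ≈ 1.414.
In the B-series (B0 = 1000 × 1414 mm): B0 = 1000 × 1414 mm.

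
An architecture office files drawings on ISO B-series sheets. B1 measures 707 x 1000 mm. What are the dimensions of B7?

88 × 125 mm

B2: ⌊1000/2⌋ × 707 = 500 × 707 mm
B3: ⌊707/2⌋ × 500 = 353 × 500 mm
B4: ⌊500/2⌋ × 353 = 250 × 353 mm
B5: ⌊353/2⌋ × 250 = 176 × 250 mm
B6: ⌊250/2⌋ × 176 = 125 × 176 mm
B7: ⌊176/2⌋ × 125 = 88 × 125 mm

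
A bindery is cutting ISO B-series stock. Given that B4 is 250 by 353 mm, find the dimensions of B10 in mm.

B5: ⌊353/2⌋ × 250 = 176 × 250 mm
B6: ⌊250/2⌋ × 176 = 125 × 176 mm
B7: ⌊176/2⌋ × 125 = 88 × 125 mm
B8: ⌊125/2⌋ × 88 = 62 × 88 mm
B9: ⌊88/2⌋ × 62 = 44 × 62 mm
B10: ⌊62/2⌋ × 44 = 31 × 44 mm

31 × 44 mm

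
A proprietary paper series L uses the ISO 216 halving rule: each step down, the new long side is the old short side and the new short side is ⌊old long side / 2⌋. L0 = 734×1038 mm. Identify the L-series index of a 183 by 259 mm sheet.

L0: 734 × 1038 mm
L1: 519 × 734 mm
L2: 367 × 519 mm
L3: 259 × 367 mm
L4: 183 × 259 mm
L5: 129 × 183 mm
→ matches L4.

L4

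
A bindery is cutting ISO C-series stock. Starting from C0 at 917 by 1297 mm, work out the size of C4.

229 × 324 mm

C1: ⌊1297/2⌋ × 917 = 648 × 917 mm
C2: ⌊917/2⌋ × 648 = 458 × 648 mm
C3: ⌊648/2⌋ × 458 = 324 × 458 mm
C4: ⌊458/2⌋ × 324 = 229 × 324 mm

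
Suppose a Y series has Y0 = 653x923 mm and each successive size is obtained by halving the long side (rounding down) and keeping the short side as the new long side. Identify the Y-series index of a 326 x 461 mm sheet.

Y2

Y0: 653 × 923 mm
Y1: 461 × 653 mm
Y2: 326 × 461 mm
Y3: 230 × 326 mm
→ matches Y2.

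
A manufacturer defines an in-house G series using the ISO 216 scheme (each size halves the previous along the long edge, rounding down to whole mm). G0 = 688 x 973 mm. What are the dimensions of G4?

G1: ⌊973/2⌋ × 688 = 486 × 688 mm
G2: ⌊688/2⌋ × 486 = 344 × 486 mm
G3: ⌊486/2⌋ × 344 = 243 × 344 mm
G4: ⌊344/2⌋ × 243 = 172 × 243 mm

172 × 243 mm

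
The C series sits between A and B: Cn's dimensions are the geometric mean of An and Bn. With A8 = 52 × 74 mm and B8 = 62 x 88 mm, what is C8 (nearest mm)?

57 × 81 mm

Short side: √(52 · 62) = √3224 ≈ 56.8 → 57 mm
Long side: √(74 · 88) = √6512 ≈ 80.7 → 81 mm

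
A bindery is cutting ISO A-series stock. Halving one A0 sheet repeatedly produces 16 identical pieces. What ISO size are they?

16 = 2^4, so 4 halving steps.
A0 → A1 → … → A4 after 4 steps.

A4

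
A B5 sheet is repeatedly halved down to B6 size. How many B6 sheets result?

B5 = 176 × 250 mm; B6 = 125 × 176 mm.
Each halving step doubles the count; 1 step from B5 to B6.
2^1 = 2.

2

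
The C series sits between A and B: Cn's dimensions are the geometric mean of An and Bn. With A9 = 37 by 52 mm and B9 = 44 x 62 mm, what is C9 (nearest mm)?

40 × 57 mm

Short side: √(37 · 44) = √1628 ≈ 40.3 → 40 mm
Long side: √(52 · 62) = √3224 ≈ 56.8 → 57 mm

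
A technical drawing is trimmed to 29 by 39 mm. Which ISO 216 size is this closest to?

Aspect ratio 39/29 ≈ 1.345 (ISO target is √2 ≈ 1.414).
In the C-series (envelope sizes, between A and B): C10 = 28 × 40 mm.
Off by 2 mm total — nearest standard size.

C10 (28 × 40 mm)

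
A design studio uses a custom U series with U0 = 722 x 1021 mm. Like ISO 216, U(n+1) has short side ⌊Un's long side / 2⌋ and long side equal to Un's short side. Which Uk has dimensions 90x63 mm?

U7

U0: 722 × 1021 mm
U1: 510 × 722 mm
U2: 361 × 510 mm
U3: 255 × 361 mm
U4: 180 × 255 mm
U5: 127 × 180 mm
U6: 90 × 127 mm
U7: 63 × 90 mm
U8: 45 × 63 mm
→ matches U7.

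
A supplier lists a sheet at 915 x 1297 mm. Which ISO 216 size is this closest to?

C0 (917 × 1297 mm)

Aspect ratio 1297/915 ≈ 1.417 — close to the ISO √2 ≈ 1.414.
In the C-series (envelope sizes, between A and B): C0 = 917 × 1297 mm.
Off by 2 mm total — nearest standard size.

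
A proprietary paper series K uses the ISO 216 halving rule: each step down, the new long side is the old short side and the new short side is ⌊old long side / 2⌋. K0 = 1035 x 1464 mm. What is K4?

258 × 366 mm

K1 = 732 × 1035 mm (from K0 by 1 halving).
K2: ⌊1035/2⌋ × 732 = 517 × 732 mm
K3: ⌊732/2⌋ × 517 = 366 × 517 mm
K4: ⌊517/2⌋ × 366 = 258 × 366 mm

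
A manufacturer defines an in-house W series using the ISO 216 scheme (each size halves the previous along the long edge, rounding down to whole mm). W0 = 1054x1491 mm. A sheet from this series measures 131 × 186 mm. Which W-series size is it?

W0: 1054 × 1491 mm
W1: 745 × 1054 mm
W2: 527 × 745 mm
W3: 372 × 527 mm
W4: 263 × 372 mm
W5: 186 × 263 mm
W6: 131 × 186 mm
W7: 93 × 131 mm
→ matches W6.

W6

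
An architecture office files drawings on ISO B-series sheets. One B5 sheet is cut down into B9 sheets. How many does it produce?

Each ISO step halves the sheet: 1 × B5 → 2 × B6 → 4 × B7 → 8 × B8 → …
From B5 to B9 is 4 halving steps: 2^4 = 16.

16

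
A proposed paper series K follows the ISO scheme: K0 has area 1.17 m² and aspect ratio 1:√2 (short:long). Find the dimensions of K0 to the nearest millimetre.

Let the short side be w mm. Then w · w√2 = 1.17 m² = 1,170,000 mm².
w² = 1,170,000/√2, so w ≈ 909.6 mm; long side = w√2 ≈ 1286.3 mm.

910 × 1286 mm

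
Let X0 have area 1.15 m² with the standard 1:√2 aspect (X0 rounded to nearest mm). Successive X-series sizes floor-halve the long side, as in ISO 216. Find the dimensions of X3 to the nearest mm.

Let X0's short side be w mm. w · w√2 = 1.15 m² = 1,150,000 mm², so w ≈ 901.8 mm and w√2 ≈ 1275.3 mm → X0 = 902 × 1275 mm.
X1: ⌊1275/2⌋ × 902 = 637 × 902 mm
X2: ⌊902/2⌋ × 637 = 451 × 637 mm
X3: ⌊637/2⌋ × 451 = 318 × 451 mm

318 × 451 mm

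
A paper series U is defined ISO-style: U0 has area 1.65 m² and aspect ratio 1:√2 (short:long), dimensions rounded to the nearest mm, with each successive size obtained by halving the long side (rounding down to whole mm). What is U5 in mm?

Let U0's short side be w mm. w · w√2 = 1.65 m² = 1,650,000 mm², so w ≈ 1080.2 mm and w√2 ≈ 1527.6 mm → U0 = 1080 × 1528 mm.
U1: ⌊1528/2⌋ × 1080 = 764 × 1080 mm
U2: ⌊1080/2⌋ × 764 = 540 × 764 mm
U3: ⌊764/2⌋ × 540 = 382 × 540 mm
U4: ⌊540/2⌋ × 382 = 270 × 382 mm
U5: ⌊382/2⌋ × 270 = 191 × 270 mm

191 × 270 mm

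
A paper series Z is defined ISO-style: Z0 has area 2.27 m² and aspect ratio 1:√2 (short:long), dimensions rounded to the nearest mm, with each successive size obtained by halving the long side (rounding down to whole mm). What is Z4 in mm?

Let Z0's short side be w mm. w · w√2 = 2.27 m² = 2,270,000 mm², so w ≈ 1266.9 mm and w√2 ≈ 1791.7 mm → Z0 = 1267 × 1792 mm.
Z1: ⌊1792/2⌋ × 1267 = 896 × 1267 mm
Z2: ⌊1267/2⌋ × 896 = 633 × 896 mm
Z3: ⌊896/2⌋ × 633 = 448 × 633 mm
Z4: ⌊633/2⌋ × 448 = 316 × 448 mm

316 × 448 mm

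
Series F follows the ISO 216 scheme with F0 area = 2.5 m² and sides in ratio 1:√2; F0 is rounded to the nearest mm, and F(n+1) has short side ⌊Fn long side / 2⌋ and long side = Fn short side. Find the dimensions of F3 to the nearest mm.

Let F0's short side be w mm. w · w√2 = 2.5 m² = 2,500,000 mm², so w ≈ 1329.6 mm and w√2 ≈ 1880.3 mm → F0 = 1330 × 1880 mm.
F1: ⌊1880/2⌋ × 1330 = 940 × 1330 mm
F2: ⌊1330/2⌋ × 940 = 665 × 940 mm
F3: ⌊940/2⌋ × 665 = 470 × 665 mm

470 × 665 mm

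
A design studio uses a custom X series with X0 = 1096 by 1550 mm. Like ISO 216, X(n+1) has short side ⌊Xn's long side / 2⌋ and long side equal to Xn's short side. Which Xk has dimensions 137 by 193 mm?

X0: 1096 × 1550 mm
X1: 775 × 1096 mm
X2: 548 × 775 mm
X3: 387 × 548 mm
X4: 274 × 387 mm
X5: 193 × 274 mm
X6: 137 × 193 mm
X7: 96 × 137 mm
→ matches X6.

X6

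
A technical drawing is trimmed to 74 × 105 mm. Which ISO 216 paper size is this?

A7 (74 × 105 mm)

Aspect ratio 105/74 ≈ 1.419 — close to the ISO √2 ≈ 1.414.
In the A-series (A0 area = 1 m²): A7 = 74 × 105 mm.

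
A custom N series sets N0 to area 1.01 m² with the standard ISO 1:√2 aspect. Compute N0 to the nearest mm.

Let the short side be w mm. Then w · w√2 = 1.01 m² = 1,010,000 mm².
w² = 1,010,000/√2, so w ≈ 845.1 mm; long side = w√2 ≈ 1195.1 mm.

845 × 1195 mm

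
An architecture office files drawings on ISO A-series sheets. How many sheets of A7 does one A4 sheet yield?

8

A4 = 210 × 297 mm; A7 = 74 × 105 mm.
Each halving step doubles the count; 3 steps from A4 to A7.
2^3 = 8.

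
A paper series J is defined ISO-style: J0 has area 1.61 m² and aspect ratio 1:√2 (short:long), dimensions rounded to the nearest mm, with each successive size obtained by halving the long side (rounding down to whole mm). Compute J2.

Let J0's short side be w mm. w · w√2 = 1.61 m² = 1,610,000 mm², so w ≈ 1067.0 mm and w√2 ≈ 1508.9 mm → J0 = 1067 × 1509 mm.
J1: ⌊1509/2⌋ × 1067 = 754 × 1067 mm
J2: ⌊1067/2⌋ × 754 = 533 × 754 mm

533 × 754 mm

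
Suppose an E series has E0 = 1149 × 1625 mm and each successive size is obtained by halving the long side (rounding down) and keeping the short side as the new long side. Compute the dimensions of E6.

E1: ⌊1625/2⌋ × 1149 = 812 × 1149 mm
E2: ⌊1149/2⌋ × 812 = 574 × 812 mm
E3: ⌊812/2⌋ × 574 = 406 × 574 mm
E4: ⌊574/2⌋ × 406 = 287 × 406 mm
E5: ⌊406/2⌋ × 287 = 203 × 287 mm
E6: ⌊287/2⌋ × 203 = 143 × 203 mm

143 × 203 mm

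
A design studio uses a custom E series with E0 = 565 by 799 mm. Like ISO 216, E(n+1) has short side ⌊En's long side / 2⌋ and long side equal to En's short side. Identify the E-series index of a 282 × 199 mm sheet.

E3

E0: 565 × 799 mm
E1: 399 × 565 mm
E2: 282 × 399 mm
E3: 199 × 282 mm
E4: 141 × 199 mm
→ matches E3.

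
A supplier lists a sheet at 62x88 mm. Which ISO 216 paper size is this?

B8 (62 × 88 mm)

Aspect ratio 88/62 ≈ 1.419 — close to the ISO √2 ≈ 1.414.
In the B-series (B0 = 1000 × 1414 mm): B8 = 62 × 88 mm.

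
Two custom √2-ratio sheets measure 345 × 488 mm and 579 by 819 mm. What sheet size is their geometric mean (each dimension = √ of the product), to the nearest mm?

447 × 632 mm

Short side: √(345 · 579) = √199755 ≈ 446.9 → 447 mm
Long side: √(488 · 819) = √399672 ≈ 632.2 → 632 mm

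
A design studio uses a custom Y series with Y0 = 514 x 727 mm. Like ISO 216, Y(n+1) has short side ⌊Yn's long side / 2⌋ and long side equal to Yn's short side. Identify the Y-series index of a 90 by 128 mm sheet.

Y0: 514 × 727 mm
Y1: 363 × 514 mm
Y2: 257 × 363 mm
Y3: 181 × 257 mm
Y4: 128 × 181 mm
Y5: 90 × 128 mm
Y6: 64 × 90 mm
→ matches Y5.

Y5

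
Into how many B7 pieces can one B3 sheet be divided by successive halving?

B3 = 353 × 500 mm; B7 = 88 × 125 mm.
Each halving step doubles the count; 4 steps from B3 to B7.
2^4 = 16.

16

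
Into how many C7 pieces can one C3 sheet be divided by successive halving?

C3 = 324 × 458 mm; C7 = 81 × 114 mm.
Each halving step doubles the count; 4 steps from C3 to C7.
2^4 = 16.

16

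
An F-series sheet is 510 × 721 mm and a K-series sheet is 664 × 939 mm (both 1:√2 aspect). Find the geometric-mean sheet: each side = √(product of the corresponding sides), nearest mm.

Short side: √(510 · 664) = √338640 ≈ 581.9 → 582 mm
Long side: √(721 · 939) = √677019 ≈ 822.8 → 823 mm

582 × 823 mm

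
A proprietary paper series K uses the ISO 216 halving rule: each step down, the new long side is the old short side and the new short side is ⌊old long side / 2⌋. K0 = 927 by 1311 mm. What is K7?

81 × 115 mm

K1 = 655 × 927 mm (from K0 by 1 halving).
K2: ⌊927/2⌋ × 655 = 463 × 655 mm
K3: ⌊655/2⌋ × 463 = 327 × 463 mm
K4: ⌊463/2⌋ × 327 = 231 × 327 mm
K5: ⌊327/2⌋ × 231 = 163 × 231 mm
K6: ⌊231/2⌋ × 163 = 115 × 163 mm
K7: ⌊163/2⌋ × 115 = 81 × 115 mm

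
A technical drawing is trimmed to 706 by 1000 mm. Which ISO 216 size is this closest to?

B1 (707 × 1000 mm)

Aspect ratio 1000/706 ≈ 1.416 — close to the ISO √2 ≈ 1.414.
In the B-series (B0 = 1000 × 1414 mm): B1 = 707 × 1000 mm.
Off by 1 mm total — nearest standard size.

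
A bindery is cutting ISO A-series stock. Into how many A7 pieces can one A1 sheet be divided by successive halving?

Each ISO step halves the sheet: 1 × A1 → 2 × A2 → 4 × A3 → 8 × A4 → …
From A1 to A7 is 6 halving steps: 2^6 = 64.

64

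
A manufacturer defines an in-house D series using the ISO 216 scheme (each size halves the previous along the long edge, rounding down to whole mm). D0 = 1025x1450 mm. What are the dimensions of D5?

181 × 256 mm

D1: ⌊1450/2⌋ × 1025 = 725 × 1025 mm
D2: ⌊1025/2⌋ × 725 = 512 × 725 mm
D3: ⌊725/2⌋ × 512 = 362 × 512 mm
D4: ⌊512/2⌋ × 362 = 256 × 362 mm
D5: ⌊362/2⌋ × 256 = 181 × 256 mm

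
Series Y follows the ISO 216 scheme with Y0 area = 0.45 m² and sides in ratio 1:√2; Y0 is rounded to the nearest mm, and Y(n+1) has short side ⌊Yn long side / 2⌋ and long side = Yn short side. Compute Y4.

141 × 199 mm

Let Y0's short side be w mm. w · w√2 = 0.45 m² = 450,000 mm², so w ≈ 564.1 mm and w√2 ≈ 797.7 mm → Y0 = 564 × 798 mm.
Y1: ⌊798/2⌋ × 564 = 399 × 564 mm
Y2: ⌊564/2⌋ × 399 = 282 × 399 mm
Y3: ⌊399/2⌋ × 282 = 199 × 282 mm
Y4: ⌊282/2⌋ × 199 = 141 × 199 mm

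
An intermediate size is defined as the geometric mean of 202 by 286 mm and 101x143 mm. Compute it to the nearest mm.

Short side: √(202 · 101) = √20402 ≈ 142.8 → 143 mm
Long side: √(286 · 143) = √40898 ≈ 202.2 → 202 mm

143 × 202 mm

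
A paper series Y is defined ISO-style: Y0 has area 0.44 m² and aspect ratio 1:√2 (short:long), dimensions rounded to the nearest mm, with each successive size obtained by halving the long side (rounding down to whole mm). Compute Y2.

279 × 394 mm

Let Y0's short side be w mm. w · w√2 = 0.44 m² = 440,000 mm², so w ≈ 557.8 mm and w√2 ≈ 788.8 mm → Y0 = 558 × 789 mm.
Y1: ⌊789/2⌋ × 558 = 394 × 558 mm
Y2: ⌊558/2⌋ × 394 = 279 × 394 mm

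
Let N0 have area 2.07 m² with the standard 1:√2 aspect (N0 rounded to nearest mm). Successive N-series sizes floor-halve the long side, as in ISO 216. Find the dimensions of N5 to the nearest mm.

213 × 302 mm

Let N0's short side be w mm. w · w√2 = 2.07 m² = 2,070,000 mm², so w ≈ 1209.8 mm and w√2 ≈ 1711.0 mm → N0 = 1210 × 1711 mm.
N1: ⌊1711/2⌋ × 1210 = 855 × 1210 mm
N2: ⌊1210/2⌋ × 855 = 605 × 855 mm
N3: ⌊855/2⌋ × 605 = 427 × 605 mm
N4: ⌊605/2⌋ × 427 = 302 × 427 mm
N5: ⌊427/2⌋ × 302 = 213 × 302 mm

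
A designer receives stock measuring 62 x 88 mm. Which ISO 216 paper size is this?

Aspect ratio 88/62 ≈ 1.419 — close to the ISO √2 ≈ 1.414.
In the B-series (B0 = 1000 × 1414 mm): B8 = 62 × 88 mm.

B8 (62 × 88 mm)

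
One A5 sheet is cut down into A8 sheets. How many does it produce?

Each ISO step halves the sheet: 1 × A5 → 2 × A6 → 4 × A7 → 8 × A8
From A5 to A8 is 3 halving steps: 2^3 = 8.

8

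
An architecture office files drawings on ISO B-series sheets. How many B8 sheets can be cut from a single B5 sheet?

8

Each ISO step halves the sheet: 1 × B5 → 2 × B6 → 4 × B7 → 8 × B8
From B5 to B8 is 3 halving steps: 2^3 = 8.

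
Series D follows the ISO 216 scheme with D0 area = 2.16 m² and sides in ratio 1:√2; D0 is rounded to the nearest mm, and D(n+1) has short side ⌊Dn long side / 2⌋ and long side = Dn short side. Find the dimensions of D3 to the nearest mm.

437 × 618 mm

Let D0's short side be w mm. w · w√2 = 2.16 m² = 2,160,000 mm², so w ≈ 1235.9 mm and w√2 ≈ 1747.8 mm → D0 = 1236 × 1748 mm.
D1: ⌊1748/2⌋ × 1236 = 874 × 1236 mm
D2: ⌊1236/2⌋ × 874 = 618 × 874 mm
D3: ⌊874/2⌋ × 618 = 437 × 618 mm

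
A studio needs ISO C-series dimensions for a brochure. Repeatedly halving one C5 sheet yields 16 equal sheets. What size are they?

C9

16 = 2^4, so 4 halving steps.
C5 → C6 → … → C9 after 4 steps.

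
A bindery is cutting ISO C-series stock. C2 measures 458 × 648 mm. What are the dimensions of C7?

C3: ⌊648/2⌋ × 458 = 324 × 458 mm
C4: ⌊458/2⌋ × 324 = 229 × 324 mm
C5: ⌊324/2⌋ × 229 = 162 × 229 mm
C6: ⌊229/2⌋ × 162 = 114 × 162 mm
C7: ⌊162/2⌋ × 114 = 81 × 114 mm

81 × 114 mm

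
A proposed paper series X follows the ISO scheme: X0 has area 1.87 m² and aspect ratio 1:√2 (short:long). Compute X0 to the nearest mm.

1150 × 1626 mm

Let the short side be w mm. Then w · w√2 = 1.87 m² = 1,870,000 mm².
w² = 1,870,000/√2, so w ≈ 1149.9 mm; long side = w√2 ≈ 1626.2 mm.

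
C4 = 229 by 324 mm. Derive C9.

C5: ⌊324/2⌋ × 229 = 162 × 229 mm
C6: ⌊229/2⌋ × 162 = 114 × 162 mm
C7: ⌊162/2⌋ × 114 = 81 × 114 mm
C8: ⌊114/2⌋ × 81 = 57 × 81 mm
C9: ⌊81/2⌋ × 57 = 40 × 57 mm

40 × 57 mm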